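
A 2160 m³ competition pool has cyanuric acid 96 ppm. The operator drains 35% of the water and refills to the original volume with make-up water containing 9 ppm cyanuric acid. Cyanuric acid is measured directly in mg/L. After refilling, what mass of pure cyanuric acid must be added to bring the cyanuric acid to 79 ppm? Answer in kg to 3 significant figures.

Volume: 2160 m³ = 2,160,000 L.
After draining 35% and refilling: 96 × 0.65 + 9 × 0.35 = 65.55 ppm.
Deficit to target: 79 − 65.55 = 13.45 mg/L.
Mass: 13.45 mg/L × 2,160,000 L = 29,050 g cyanuric acid.

29.1 kg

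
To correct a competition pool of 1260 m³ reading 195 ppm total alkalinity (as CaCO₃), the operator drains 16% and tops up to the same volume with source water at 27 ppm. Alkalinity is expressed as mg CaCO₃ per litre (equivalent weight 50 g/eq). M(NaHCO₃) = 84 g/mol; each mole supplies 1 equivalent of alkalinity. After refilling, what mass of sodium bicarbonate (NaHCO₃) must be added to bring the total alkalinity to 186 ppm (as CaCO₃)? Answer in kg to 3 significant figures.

37.8 kg

Volume: 1260 m³ = 1,260,000 L.
After draining 16% and refilling: 195 × 0.84 + 27 × 0.16 = 168.12 ppm.
Deficit to target: 186 − 168.12 = 17.88 mg/L.
As CaCO₃: 17.88 mg/L × 1,260,000 L = 22,530 g; ÷ 50 g/eq ÷ 1 = 450.6 mol NaHCO₃.
Mass: 450.6 × 84 = 37,850 g.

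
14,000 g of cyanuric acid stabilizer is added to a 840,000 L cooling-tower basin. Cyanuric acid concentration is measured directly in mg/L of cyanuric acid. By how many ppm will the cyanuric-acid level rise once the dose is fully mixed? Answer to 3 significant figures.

Rise: 14,000 g / 840,000 L × 1000 = 16.67 mg/L.

16.7 ppm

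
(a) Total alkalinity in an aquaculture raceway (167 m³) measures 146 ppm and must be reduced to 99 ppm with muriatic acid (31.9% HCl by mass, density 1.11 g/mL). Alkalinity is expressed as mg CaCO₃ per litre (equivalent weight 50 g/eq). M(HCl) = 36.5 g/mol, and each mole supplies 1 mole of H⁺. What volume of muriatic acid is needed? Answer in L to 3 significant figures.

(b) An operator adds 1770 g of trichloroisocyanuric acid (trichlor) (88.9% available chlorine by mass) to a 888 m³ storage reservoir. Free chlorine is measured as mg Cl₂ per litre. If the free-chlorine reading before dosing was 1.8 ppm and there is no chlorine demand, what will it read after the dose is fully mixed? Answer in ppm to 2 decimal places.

(a) Volume: 167 m³ = 167,000 L.
(a) Alkalinity to neutralize: (146 − 99) = 47 mg/L as CaCO₃ × 167,000 L = 7849 g as CaCO₃.
(a) Equivalents of H⁺ required: 7849 ÷ 50 g/eq = 157 eq = 157 mol HCl.
(a) Mass of HCl: 157 × 36.5 = 5730 g.
(a) Mass of 31.9% solution: 5730 / 0.319 = 17,960 g.
(a) Volume: 17,960 g ÷ 1.11 g/mL = 16,180 mL.

(b) Volume: 888 m³ = 888,000 L.
(b) Available chlorine delivered: 1770 g × 0.889 = 1574 g as Cl₂.
(b) Concentration rise: 1574 g / 888,000 L = 1.772 mg/L = 1.77 ppm.
(b) Final FC: 1.8 + 1.77 = 3.57 ppm.

(a) 16.2 L; (b) 3.57 ppm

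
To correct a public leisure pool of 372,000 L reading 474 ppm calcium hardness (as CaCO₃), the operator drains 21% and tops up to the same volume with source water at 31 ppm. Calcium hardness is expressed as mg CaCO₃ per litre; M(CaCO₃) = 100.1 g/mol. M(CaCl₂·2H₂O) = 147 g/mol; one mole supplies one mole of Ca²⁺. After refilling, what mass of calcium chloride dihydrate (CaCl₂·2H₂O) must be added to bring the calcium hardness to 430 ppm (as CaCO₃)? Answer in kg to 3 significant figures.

After draining 21% and refilling: 474 × 0.79 + 31 × 0.21 = 380.97 ppm.
Deficit to target: 430 − 380.97 = 49.03 mg/L.
As CaCO₃: 49.03 mg/L × 372,000 L = 18,240 g; ÷ 100.1 = 182.2 mol Ca²⁺.
Mass: 182.2 × 147 = 26,780 g.

26.8 kg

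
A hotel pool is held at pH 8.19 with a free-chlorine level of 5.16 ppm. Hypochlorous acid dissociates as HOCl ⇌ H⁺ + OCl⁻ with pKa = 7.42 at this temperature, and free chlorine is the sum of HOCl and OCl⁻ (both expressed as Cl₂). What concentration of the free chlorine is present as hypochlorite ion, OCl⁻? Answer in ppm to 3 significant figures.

[OCl⁻]/[HOCl] = 10^(pH − pKa) = 10^(8.19 − 7.42) = 10^0.77 = 5.888.
Fraction as HOCl = 1 / (1 + 5.888) = 0.1452.
OCl⁻ = (1 − 0.1452) × 5.16 ppm = 4.411 ppm.

4.41 ppm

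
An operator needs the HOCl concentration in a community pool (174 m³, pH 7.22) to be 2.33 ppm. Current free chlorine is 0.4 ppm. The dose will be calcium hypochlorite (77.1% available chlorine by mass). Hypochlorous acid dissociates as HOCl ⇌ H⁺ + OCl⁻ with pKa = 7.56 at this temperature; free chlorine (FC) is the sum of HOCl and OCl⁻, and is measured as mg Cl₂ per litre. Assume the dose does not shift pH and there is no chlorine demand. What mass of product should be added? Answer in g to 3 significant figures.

676 g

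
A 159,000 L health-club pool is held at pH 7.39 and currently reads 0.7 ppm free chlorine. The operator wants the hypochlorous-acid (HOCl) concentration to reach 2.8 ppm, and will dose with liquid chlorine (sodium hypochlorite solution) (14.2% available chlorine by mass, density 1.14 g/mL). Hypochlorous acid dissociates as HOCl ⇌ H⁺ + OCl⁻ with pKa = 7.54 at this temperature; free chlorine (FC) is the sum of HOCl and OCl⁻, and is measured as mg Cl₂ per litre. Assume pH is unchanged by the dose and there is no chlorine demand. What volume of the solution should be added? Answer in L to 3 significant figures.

[OCl⁻]/[HOCl] = 10^(pH − pKa) = 10^(7.39 − 7.54) = 0.7079; fraction as HOCl = 1/(1 + 0.7079) = 0.5855.
Free chlorine required for 2.8 ppm HOCl: 2.8 / 0.5855 = 4.782 ppm.
FC to add: 4.782 − 0.7 = 4.082 mg/L as Cl₂.
Cl₂ equivalent: 4.082 mg/L × 159,000 L = 649.1 g.
Product at 14.2% available Cl: 649.1 / 0.142 = 4571 g.
Volume: 4571 g ÷ 1.14 g/mL = 4010 mL.

4.01 L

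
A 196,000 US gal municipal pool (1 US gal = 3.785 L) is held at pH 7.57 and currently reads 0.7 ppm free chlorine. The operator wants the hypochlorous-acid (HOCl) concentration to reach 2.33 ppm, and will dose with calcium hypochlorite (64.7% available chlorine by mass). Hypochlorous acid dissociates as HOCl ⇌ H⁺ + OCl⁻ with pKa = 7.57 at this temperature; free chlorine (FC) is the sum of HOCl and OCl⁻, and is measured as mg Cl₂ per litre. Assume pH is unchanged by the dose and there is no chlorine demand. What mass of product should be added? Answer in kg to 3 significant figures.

Volume: 196,000 US gal × 3.785 L/gal = 741,860 L.
[OCl⁻]/[HOCl] = 10^(pH − pKa) = 10^(7.57 − 7.57) = 1; fraction as HOCl = 1/(1 + 1) = 0.5.
Free chlorine required for 2.33 ppm HOCl: 2.33 / 0.5 = 4.66 ppm.
FC to add: 4.66 − 0.7 = 3.96 mg/L as Cl₂.
Cl₂ equivalent: 3.96 mg/L × 741,860 L = 2938 g.
Product at 64.7% available Cl: 2938 / 0.647 = 4541 g.

4.54 kg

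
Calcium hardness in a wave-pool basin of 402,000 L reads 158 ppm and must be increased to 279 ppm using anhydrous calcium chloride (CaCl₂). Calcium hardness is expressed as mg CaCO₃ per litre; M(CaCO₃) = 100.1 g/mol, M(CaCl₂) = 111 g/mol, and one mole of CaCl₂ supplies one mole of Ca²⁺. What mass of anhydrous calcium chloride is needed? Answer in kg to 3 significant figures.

Hardness to add: (279 − 158) = 121 mg/L as CaCO₃ × 402,000 L = 48,640 g as CaCO₃.
Moles of Ca²⁺ (1 mol Ca²⁺ ≡ 1 mol CaCO₃): 48,640 / 100.1 g/mol = 485.9 mol.
Mass of CaCl₂: 485.9 × 111 = 53,940 g.

53.9 kg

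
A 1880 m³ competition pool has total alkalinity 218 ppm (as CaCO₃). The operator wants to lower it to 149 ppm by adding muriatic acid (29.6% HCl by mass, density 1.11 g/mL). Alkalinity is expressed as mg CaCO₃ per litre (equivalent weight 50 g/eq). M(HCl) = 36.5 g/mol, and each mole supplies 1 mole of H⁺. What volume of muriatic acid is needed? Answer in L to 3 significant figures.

Volume: 1880 m³ = 1,880,000 L.
Alkalinity to neutralize: (218 − 149) = 69 mg/L as CaCO₃ × 1,880,000 L = 129,700 g as CaCO₃.
Equivalents of H⁺ required: 129,700 ÷ 50 g/eq = 2594 eq = 2594 mol HCl.
Mass of HCl: 2594 × 36.5 = 94,700 g.
Mass of 29.6% solution: 94,700 / 0.296 = 319,900 g.
Volume: 319,900 g ÷ 1.11 g/mL = 288,200 mL.

288 L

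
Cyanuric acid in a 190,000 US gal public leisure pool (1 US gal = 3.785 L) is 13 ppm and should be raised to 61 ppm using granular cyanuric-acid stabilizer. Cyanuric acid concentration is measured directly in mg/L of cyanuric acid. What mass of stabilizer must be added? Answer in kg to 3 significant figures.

34.5 kg

Volume: 190,000 US gal × 3.785 L/gal = 719,150 L.
CYA to add: (61 − 13) = 48 mg/L × 719,150 L = 34,520 g cyanuric acid.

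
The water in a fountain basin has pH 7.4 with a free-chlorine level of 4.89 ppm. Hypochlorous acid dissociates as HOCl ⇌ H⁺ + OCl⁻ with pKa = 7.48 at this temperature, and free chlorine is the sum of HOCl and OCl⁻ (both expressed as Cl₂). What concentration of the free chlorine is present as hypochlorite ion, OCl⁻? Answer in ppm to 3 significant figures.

[OCl⁻]/[HOCl] = 10^(pH − pKa) = 10^(7.4 − 7.48) = 10^-0.08 = 0.8318.
Fraction as HOCl = 1 / (1 + 0.8318) = 0.5459.
OCl⁻ = (1 − 0.5459) × 4.89 ppm = 2.22 ppm.

2.22 ppm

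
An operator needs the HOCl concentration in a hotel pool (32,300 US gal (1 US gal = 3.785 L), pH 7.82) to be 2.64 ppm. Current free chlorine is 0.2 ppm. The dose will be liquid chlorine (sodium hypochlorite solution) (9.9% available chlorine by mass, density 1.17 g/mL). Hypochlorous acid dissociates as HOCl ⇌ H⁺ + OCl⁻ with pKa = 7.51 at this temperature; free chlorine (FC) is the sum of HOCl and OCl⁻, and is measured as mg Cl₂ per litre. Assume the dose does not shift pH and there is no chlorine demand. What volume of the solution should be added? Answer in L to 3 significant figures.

Volume: 32,300 US gal × 3.785 L/gal = 122,256 L.
[OCl⁻]/[HOCl] = 10^(pH − pKa) = 10^(7.82 − 7.51) = 2.042; fraction as HOCl = 1/(1 + 2.042) = 0.3288.
Free chlorine required for 2.64 ppm HOCl: 2.64 / 0.3288 = 8.03 ppm.
FC to add: 8.03 − 0.2 = 7.83 mg/L as Cl₂.
Cl₂ equivalent: 7.83 mg/L × 122,256 L = 957.3 g.
Product at 9.9% available Cl: 957.3 / 0.099 = 9670 g.
Volume: 9670 g ÷ 1.17 g/mL = 8265 mL.

8.26 L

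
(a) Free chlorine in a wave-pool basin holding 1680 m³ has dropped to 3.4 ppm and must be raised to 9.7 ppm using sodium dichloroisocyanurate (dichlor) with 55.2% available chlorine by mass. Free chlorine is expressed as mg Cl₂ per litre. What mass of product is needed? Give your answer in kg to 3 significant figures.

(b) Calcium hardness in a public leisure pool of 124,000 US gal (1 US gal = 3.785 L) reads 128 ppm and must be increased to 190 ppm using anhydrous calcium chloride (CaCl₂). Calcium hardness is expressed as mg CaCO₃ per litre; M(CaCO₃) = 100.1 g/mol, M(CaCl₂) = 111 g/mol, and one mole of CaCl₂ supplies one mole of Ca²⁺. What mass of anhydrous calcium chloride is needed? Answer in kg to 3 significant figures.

(a) Volume: 1680 m³ = 1,680,000 L.
(a) Chlorine deficit: 9.7 − 3.4 = 6.3 ppm = 6.3 mg/L as Cl₂.
(a) Cl₂ equivalent needed: 6.3 mg/L × 1,680,000 L = 10,580,000 mg = 10,580 g.
(a) Product at 55.2% available chlorine: 10,580 / 0.552 = 19,170 g.

(b) Volume: 124,000 US gal × 3.785 L/gal = 469,340 L.
(b) Hardness to add: (190 − 128) = 62 mg/L as CaCO₃ × 469,340 L = 29,100 g as CaCO₃.
(b) Moles of Ca²⁺ (1 mol Ca²⁺ ≡ 1 mol CaCO₃): 29,100 / 100.1 g/mol = 290.7 mol.
(b) Mass of CaCl₂: 290.7 × 111 = 32,270 g.

(a) 19.2 kg; (b) 32.3 kg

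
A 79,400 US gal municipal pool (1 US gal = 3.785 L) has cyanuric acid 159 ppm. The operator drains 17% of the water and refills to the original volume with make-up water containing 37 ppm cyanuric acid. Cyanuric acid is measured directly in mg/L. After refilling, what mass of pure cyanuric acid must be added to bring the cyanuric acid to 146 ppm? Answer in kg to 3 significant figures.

Volume: 79,400 US gal × 3.785 L/gal = 300,529 L.
After draining 17% and refilling: 159 × 0.83 + 37 × 0.17 = 138.26 ppm.
Deficit to target: 146 − 138.26 = 7.74 mg/L.
Mass: 7.74 mg/L × 300,529 L = 2326 g cyanuric acid.

2.33 kg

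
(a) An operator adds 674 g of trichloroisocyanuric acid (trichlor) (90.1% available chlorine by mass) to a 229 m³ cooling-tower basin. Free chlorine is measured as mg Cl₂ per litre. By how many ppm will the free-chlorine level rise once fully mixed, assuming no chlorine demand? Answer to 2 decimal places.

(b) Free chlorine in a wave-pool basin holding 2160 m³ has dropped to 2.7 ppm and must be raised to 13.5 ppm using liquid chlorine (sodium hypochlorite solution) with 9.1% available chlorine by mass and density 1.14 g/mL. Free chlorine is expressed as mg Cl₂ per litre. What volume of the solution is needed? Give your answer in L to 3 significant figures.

(a) 2.65 ppm; (b) 225 L

(a) Volume: 229 m³ = 229,000 L.
(a) Available chlorine delivered: 674 g × 0.901 = 607.3 g as Cl₂.
(a) Concentration rise: 607.3 g / 229,000 L = 2.652 mg/L = 2.65 ppm.

(b) Volume: 2160 m³ = 2,160,000 L.
(b) Chlorine deficit: 13.5 − 2.7 = 10.8 ppm = 10.8 mg/L as Cl₂.
(b) Cl₂ equivalent needed: 10.8 mg/L × 2,160,000 L = 23,330,000 mg = 23,330 g.
(b) Product at 9.1% available chlorine: 23,330 / 0.091 = 256,400 g.
(b) Volume at density 1.14 g/mL: 256,400 g ÷ 1.14 g/mL = 224,900 mL.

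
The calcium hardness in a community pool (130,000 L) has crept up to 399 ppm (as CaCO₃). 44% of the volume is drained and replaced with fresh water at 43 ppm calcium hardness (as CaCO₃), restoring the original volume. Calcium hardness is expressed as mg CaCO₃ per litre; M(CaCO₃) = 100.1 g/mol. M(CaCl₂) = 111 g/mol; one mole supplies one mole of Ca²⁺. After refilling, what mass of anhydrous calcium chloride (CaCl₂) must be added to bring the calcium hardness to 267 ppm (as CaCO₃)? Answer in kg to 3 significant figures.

3.55 kg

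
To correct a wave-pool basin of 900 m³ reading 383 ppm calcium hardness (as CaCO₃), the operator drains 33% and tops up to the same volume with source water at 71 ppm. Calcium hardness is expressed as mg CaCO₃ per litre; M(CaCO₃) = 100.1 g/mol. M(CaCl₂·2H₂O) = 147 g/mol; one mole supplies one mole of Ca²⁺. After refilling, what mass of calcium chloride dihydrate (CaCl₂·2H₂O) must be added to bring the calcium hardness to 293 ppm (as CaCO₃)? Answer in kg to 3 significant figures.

Volume: 900 m³ = 900,000 L.
After draining 33% and refilling: 383 × 0.67 + 71 × 0.33 = 280.04 ppm.
Deficit to target: 293 − 280.04 = 12.96 mg/L.
As CaCO₃: 12.96 mg/L × 900,000 L = 11,660 g; ÷ 100.1 = 116.5 mol Ca²⁺.
Mass: 116.5 × 147 = 17,130 g.

17.1 kg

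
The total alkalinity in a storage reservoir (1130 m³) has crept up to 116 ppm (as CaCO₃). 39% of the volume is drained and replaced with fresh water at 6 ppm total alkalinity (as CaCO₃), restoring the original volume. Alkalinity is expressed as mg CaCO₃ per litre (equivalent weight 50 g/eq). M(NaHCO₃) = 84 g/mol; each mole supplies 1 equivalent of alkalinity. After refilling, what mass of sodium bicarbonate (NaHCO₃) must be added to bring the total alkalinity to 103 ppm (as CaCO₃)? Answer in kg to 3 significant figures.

56.8 kg

Volume: 1130 m³ = 1,130,000 L.
After draining 39% and refilling: 116 × 0.61 + 6 × 0.39 = 73.1 ppm.
Deficit to target: 103 − 73.1 = 29.9 mg/L.
As CaCO₃: 29.9 mg/L × 1,130,000 L = 33,790 g; ÷ 50 g/eq ÷ 1 = 675.7 mol NaHCO₃.
Mass: 675.7 × 84 = 56,760 g.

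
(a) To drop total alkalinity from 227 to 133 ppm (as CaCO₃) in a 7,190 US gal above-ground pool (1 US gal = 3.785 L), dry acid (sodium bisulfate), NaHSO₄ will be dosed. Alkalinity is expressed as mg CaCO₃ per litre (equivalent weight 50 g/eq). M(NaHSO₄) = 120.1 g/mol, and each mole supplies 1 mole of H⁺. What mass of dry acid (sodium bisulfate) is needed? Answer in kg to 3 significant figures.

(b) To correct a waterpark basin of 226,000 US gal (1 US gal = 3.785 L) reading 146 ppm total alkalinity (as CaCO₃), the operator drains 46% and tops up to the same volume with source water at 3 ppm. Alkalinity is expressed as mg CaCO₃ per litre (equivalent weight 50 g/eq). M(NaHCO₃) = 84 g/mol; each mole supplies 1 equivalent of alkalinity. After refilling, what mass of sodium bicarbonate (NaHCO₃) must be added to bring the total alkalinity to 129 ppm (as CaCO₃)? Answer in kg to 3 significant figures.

(a) 6.14 kg; (b) 70.1 kg

(a) Volume: 7,190 US gal × 3.785 L/gal = 27,214 L.
(a) Alkalinity to neutralize: (227 − 133) = 94 mg/L as CaCO₃ × 27,214 L = 2558 g as CaCO₃.
(a) Equivalents of H⁺ required: 2558 ÷ 50 g/eq = 51.16 eq = 51.16 mol NaHSO₄.
(a) Mass of NaHSO₄: 51.16 × 120.1 = 6145 g.

(b) Volume: 226,000 US gal × 3.785 L/gal = 855,410 L.
(b) After draining 46% and refilling: 146 × 0.54 + 3 × 0.46 = 80.22 ppm.
(b) Deficit to target: 129 − 80.22 = 48.78 mg/L.
(b) As CaCO₃: 48.78 mg/L × 855,410 L = 41,730 g; ÷ 50 g/eq ÷ 1 = 834.5 mol NaHCO₃.
(b) Mass: 834.5 × 84 = 70,100 g.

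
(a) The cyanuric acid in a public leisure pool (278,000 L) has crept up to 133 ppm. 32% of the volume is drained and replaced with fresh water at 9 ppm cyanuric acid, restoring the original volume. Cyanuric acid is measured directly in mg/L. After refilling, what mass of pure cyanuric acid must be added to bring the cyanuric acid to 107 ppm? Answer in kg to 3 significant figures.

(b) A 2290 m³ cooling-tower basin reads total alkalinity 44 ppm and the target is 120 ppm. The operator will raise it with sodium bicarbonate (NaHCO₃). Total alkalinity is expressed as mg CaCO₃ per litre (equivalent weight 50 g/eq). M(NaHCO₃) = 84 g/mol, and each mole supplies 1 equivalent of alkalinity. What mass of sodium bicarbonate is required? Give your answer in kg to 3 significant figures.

(a) 3.80 kg; (b) 292 kg

(a) After draining 32% and refilling: 133 × 0.68 + 9 × 0.32 = 93.32 ppm.
(a) Deficit to target: 107 − 93.32 = 13.68 mg/L.
(a) Mass: 13.68 mg/L × 278,000 L = 3803 g cyanuric acid.

(b) Volume: 2290 m³ = 2,290,000 L.
(b) Alkalinity to add: (120 − 44) = 76 mg/L as CaCO₃ × 2,290,000 L = 174,000 g as CaCO₃.
(b) Equivalents: 174,000 g ÷ 50 g/eq = 3481 eq.
(b) NaHCO₃ supplies 1 eq per mole → 3481 mol.
(b) Mass: 3481 mol × 84 g/mol = 292,400 g.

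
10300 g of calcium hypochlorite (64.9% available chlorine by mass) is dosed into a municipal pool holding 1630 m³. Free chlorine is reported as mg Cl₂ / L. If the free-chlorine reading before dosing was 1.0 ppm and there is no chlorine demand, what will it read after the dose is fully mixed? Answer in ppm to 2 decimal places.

5.10 ppm

Volume: 1630 m³ = 1,630,000 L.
Available chlorine delivered: 10,300 g × 0.649 = 6685 g as Cl₂.
Concentration rise: 6685 g / 1,630,000 L = 4.101 mg/L = 4.10 ppm.
Final FC: 1.0 + 4.10 = 5.10 ppm.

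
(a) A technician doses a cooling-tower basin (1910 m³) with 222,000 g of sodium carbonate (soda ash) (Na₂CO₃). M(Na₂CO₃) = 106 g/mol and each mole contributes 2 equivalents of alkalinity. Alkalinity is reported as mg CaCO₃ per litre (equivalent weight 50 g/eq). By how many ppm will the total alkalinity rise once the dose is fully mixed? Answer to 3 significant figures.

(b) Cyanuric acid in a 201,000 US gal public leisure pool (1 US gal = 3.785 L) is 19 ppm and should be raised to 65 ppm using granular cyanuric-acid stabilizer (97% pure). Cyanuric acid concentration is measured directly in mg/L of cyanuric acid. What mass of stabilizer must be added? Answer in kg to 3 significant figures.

(a) 110 ppm; (b) 36.1 kg

(a) Volume: 1910 m³ = 1,910,000 L.
(a) Moles of Na₂CO₃: 222,000 g ÷ 106 g/mol = 2094 mol → 4189 eq of alkalinity.
(a) As CaCO₃: 4189 eq × 50 g/eq = 209,400 g.
(a) Rise: 209,400 g / 1,910,000 L × 1000 = 109.7 mg/L.

(b) Volume: 201,000 US gal × 3.785 L/gal = 760,785 L.
(b) CYA to add: (65 − 19) = 46 mg/L × 760,785 L = 35,000 g cyanuric acid.
(b) At 97% purity: 35,000 / 0.97 = 36,080 g product.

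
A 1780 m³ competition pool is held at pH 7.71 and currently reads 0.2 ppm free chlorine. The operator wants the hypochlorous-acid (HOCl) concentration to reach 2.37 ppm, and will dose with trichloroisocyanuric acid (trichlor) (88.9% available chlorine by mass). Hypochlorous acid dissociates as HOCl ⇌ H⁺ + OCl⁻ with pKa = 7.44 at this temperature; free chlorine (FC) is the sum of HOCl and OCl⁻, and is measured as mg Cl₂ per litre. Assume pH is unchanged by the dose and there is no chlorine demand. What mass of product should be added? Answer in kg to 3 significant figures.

13.2 kg

Volume: 1780 m³ = 1,780,000 L.
[OCl⁻]/[HOCl] = 10^(pH − pKa) = 10^(7.71 − 7.44) = 1.862; fraction as HOCl = 1/(1 + 1.862) = 0.3494.
Free chlorine required for 2.37 ppm HOCl: 2.37 / 0.3494 = 6.783 ppm.
FC to add: 6.783 − 0.2 = 6.583 mg/L as Cl₂.
Cl₂ equivalent: 6.583 mg/L × 1,780,000 L = 11,720 g.
Product at 88.9% available Cl: 11,720 / 0.889 = 13,180 g.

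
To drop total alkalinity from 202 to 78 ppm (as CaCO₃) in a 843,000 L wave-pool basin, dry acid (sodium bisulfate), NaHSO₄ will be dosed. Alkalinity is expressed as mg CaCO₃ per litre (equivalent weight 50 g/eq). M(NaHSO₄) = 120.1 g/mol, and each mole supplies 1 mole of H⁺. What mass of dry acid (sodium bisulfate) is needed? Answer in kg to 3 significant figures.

251 kg

Alkalinity to neutralize: (202 − 78) = 124 mg/L as CaCO₃ × 843,000 L = 104,500 g as CaCO₃.
Equivalents of H⁺ required: 104,500 ÷ 50 g/eq = 2091 eq = 2091 mol NaHSO₄.
Mass of NaHSO₄: 2091 × 120.1 = 251,100 g.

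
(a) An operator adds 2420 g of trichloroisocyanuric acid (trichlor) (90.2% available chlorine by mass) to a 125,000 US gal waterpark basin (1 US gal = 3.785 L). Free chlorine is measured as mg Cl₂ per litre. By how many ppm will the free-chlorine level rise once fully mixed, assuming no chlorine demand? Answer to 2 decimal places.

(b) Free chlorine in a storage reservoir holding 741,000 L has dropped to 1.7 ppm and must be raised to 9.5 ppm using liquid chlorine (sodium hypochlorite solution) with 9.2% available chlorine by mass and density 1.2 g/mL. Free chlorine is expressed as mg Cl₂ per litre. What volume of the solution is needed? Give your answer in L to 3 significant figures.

(a) Volume: 125,000 US gal × 3.785 L/gal = 473,125 L.
(a) Available chlorine delivered: 2420 g × 0.902 = 2183 g as Cl₂.
(a) Concentration rise: 2183 g / 473,125 L = 4.614 mg/L = 4.61 ppm.

(b) Chlorine deficit: 9.5 − 1.7 = 7.8 ppm = 7.8 mg/L as Cl₂.
(b) Cl₂ equivalent needed: 7.8 mg/L × 741,000 L = 5,780,000 mg = 5780 g.
(b) Product at 9.2% available chlorine: 5780 / 0.092 = 62,820 g.
(b) Volume at density 1.2 g/mL: 62,820 g ÷ 1.2 g/mL = 52,350 mL.

(a) 4.61 ppm; (b) 52.4 L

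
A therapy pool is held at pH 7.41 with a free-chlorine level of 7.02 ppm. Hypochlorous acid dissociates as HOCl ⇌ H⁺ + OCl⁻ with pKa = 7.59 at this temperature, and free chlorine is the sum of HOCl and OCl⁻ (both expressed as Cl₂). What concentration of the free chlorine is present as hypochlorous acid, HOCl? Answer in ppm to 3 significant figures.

[OCl⁻]/[HOCl] = 10^(pH − pKa) = 10^(7.41 − 7.59) = 10^-0.18 = 0.6607.
Fraction as HOCl = 1 / (1 + 0.6607) = 0.6022.
HOCl = 0.6022 × 7.02 ppm = 4.227 ppm.

4.23 ppm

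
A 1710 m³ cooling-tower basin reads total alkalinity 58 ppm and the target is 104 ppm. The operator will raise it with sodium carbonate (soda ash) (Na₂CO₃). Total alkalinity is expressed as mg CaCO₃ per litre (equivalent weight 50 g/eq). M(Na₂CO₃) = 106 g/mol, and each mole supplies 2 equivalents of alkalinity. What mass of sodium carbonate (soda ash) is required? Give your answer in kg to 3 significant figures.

83.4 kg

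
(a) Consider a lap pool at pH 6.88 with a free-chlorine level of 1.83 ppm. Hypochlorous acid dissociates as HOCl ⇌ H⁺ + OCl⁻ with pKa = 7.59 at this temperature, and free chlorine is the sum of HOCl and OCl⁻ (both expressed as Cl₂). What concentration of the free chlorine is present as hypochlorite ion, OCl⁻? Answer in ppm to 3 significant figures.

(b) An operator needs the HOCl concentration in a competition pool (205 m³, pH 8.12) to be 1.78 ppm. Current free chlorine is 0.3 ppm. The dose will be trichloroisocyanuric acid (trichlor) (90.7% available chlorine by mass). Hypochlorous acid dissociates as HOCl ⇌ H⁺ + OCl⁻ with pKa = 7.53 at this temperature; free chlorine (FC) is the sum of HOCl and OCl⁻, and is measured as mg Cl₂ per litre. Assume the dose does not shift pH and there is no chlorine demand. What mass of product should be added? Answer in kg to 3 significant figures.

(a) [OCl⁻]/[HOCl] = 10^(pH − pKa) = 10^(6.88 − 7.59) = 10^-0.71 = 0.195.
(a) Fraction as HOCl = 1 / (1 + 0.195) = 0.8368.
(a) OCl⁻ = (1 − 0.8368) × 1.83 ppm = 0.2986 ppm.

(b) Volume: 205 m³ = 205,000 L.
(b) [OCl⁻]/[HOCl] = 10^(pH − pKa) = 10^(8.12 − 7.53) = 3.89; fraction as HOCl = 1/(1 + 3.89) = 0.2045.
(b) Free chlorine required for 1.78 ppm HOCl: 1.78 / 0.2045 = 8.705 ppm.
(b) FC to add: 8.705 − 0.3 = 8.405 mg/L as Cl₂.
(b) Cl₂ equivalent: 8.405 mg/L × 205,000 L = 1723 g.
(b) Product at 90.7% available Cl: 1723 / 0.907 = 1900 g.

(a) 0.299 ppm; (b) 1.90 kg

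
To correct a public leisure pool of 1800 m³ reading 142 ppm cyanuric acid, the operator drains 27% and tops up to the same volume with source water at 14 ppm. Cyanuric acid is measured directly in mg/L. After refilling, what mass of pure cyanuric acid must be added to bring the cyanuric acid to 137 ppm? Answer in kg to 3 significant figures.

53.2 kg

Volume: 1800 m³ = 1,800,000 L.
After draining 27% and refilling: 142 × 0.73 + 14 × 0.27 = 107.44 ppm.
Deficit to target: 137 − 107.44 = 29.56 mg/L.
Mass: 29.56 mg/L × 1,800,000 L = 53,210 g cyanuric acid.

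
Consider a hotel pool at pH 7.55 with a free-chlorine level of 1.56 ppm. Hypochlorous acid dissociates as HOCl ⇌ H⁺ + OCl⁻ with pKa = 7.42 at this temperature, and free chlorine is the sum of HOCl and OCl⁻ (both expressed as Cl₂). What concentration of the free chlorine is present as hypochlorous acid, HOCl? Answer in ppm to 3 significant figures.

[OCl⁻]/[HOCl] = 10^(pH − pKa) = 10^(7.55 − 7.42) = 10^0.13 = 1.349.
Fraction as HOCl = 1 / (1 + 1.349) = 0.4257.
HOCl = 0.4257 × 1.56 ppm = 0.6641 ppm.

0.664 ppm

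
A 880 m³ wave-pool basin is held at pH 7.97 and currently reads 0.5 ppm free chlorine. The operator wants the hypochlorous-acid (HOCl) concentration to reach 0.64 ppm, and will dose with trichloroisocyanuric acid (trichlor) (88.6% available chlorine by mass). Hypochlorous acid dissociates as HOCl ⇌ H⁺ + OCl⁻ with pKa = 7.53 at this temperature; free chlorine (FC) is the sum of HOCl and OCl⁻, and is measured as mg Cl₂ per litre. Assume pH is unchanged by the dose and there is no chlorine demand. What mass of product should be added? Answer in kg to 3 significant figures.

Volume: 880 m³ = 880,000 L.
[OCl⁻]/[HOCl] = 10^(pH − pKa) = 10^(7.97 − 7.53) = 2.754; fraction as HOCl = 1/(1 + 2.754) = 0.2664.
Free chlorine required for 0.64 ppm HOCl: 0.64 / 0.2664 = 2.403 ppm.
FC to add: 2.403 − 0.5 = 1.903 mg/L as Cl₂.
Cl₂ equivalent: 1.903 mg/L × 880,000 L = 1674 g.
Product at 88.6% available Cl: 1674 / 0.886 = 1890 g.

1.89 kg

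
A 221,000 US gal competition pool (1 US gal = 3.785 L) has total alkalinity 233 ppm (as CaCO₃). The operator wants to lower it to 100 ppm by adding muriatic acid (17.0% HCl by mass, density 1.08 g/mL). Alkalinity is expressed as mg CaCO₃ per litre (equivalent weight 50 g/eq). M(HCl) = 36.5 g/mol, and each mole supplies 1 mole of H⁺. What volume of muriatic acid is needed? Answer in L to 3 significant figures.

Volume: 221,000 US gal × 3.785 L/gal = 836,485 L.
Alkalinity to neutralize: (233 − 100) = 133 mg/L as CaCO₃ × 836,485 L = 111,300 g as CaCO₃.
Equivalents of H⁺ required: 111,300 ÷ 50 g/eq = 2225 eq = 2225 mol HCl.
Mass of HCl: 2225 × 36.5 = 81,210 g.
Mass of 17.0% solution: 81,210 / 0.17 = 477,700 g.
Volume: 477,700 g ÷ 1.08 g/mL = 442,300 mL.

442 L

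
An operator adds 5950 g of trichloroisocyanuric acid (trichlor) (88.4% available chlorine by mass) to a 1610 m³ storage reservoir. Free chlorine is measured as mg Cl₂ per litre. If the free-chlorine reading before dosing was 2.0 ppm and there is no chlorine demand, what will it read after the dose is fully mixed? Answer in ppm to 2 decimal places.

5.27 ppm

Volume: 1610 m³ = 1,610,000 L.
Available chlorine delivered: 5950 g × 0.884 = 5260 g as Cl₂.
Concentration rise: 5260 g / 1,610,000 L = 3.267 mg/L = 3.27 ppm.
Final FC: 2.0 + 3.27 = 5.27 ppm.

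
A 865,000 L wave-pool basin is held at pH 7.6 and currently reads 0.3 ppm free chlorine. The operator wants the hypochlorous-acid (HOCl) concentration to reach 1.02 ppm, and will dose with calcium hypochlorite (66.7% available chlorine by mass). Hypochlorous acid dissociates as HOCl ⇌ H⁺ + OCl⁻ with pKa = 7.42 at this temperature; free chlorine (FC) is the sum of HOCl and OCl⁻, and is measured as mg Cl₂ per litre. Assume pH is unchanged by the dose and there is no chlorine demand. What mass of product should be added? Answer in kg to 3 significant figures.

[OCl⁻]/[HOCl] = 10^(pH − pKa) = 10^(7.6 − 7.42) = 1.514; fraction as HOCl = 1/(1 + 1.514) = 0.3978.
Free chlorine required for 1.02 ppm HOCl: 1.02 / 0.3978 = 2.564 ppm.
FC to add: 2.564 − 0.3 = 2.264 mg/L as Cl₂.
Cl₂ equivalent: 2.264 mg/L × 865,000 L = 1958 g.
Product at 66.7% available Cl: 1958 / 0.667 = 2936 g.

2.94 kg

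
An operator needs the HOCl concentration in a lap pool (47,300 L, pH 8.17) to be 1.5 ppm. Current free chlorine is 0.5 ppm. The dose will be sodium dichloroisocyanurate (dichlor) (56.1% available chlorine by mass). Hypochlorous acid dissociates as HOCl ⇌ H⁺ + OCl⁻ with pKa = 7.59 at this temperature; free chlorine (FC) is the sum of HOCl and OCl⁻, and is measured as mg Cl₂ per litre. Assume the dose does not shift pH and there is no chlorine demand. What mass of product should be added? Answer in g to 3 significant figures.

565 g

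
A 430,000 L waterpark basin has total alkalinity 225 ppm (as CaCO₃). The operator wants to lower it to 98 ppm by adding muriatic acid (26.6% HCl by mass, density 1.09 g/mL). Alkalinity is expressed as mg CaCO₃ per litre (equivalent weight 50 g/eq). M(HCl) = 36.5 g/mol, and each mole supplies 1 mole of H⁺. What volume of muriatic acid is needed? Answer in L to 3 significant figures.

Alkalinity to neutralize: (225 − 98) = 127 mg/L as CaCO₃ × 430,000 L = 54,610 g as CaCO₃.
Equivalents of H⁺ required: 54,610 ÷ 50 g/eq = 1092 eq = 1092 mol HCl.
Mass of HCl: 1092 × 36.5 = 39,870 g.
Mass of 26.6% solution: 39,870 / 0.266 = 149,900 g.
Volume: 149,900 g ÷ 1.09 g/mL = 137,500 mL.

137 L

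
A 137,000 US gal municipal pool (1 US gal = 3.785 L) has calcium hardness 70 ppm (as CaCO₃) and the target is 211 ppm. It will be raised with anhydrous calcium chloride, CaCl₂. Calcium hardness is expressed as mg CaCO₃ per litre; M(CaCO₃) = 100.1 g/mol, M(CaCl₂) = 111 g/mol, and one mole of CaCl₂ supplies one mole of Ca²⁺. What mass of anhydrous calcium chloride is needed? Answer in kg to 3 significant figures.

81.1 kg

Volume: 137,000 US gal × 3.785 L/gal = 518,545 L.
Hardness to add: (211 − 70) = 141 mg/L as CaCO₃ × 518,545 L = 73,110 g as CaCO₃.
Moles of Ca²⁺ (1 mol Ca²⁺ ≡ 1 mol CaCO₃): 73,110 / 100.1 g/mol = 730.4 mol.
Mass of CaCl₂: 730.4 × 111 = 81,080 g.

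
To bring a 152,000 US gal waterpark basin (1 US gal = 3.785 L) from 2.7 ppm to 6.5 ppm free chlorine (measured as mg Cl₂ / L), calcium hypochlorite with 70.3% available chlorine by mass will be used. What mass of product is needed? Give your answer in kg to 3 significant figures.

Volume: 152,000 US gal × 3.785 L/gal = 575,320 L.
Chlorine deficit: 6.5 − 2.7 = 3.8 ppm = 3.8 mg/L as Cl₂.
Cl₂ equivalent needed: 3.8 mg/L × 575,320 L = 2,186,000 mg = 2186 g.
Product at 70.3% available chlorine: 2186 / 0.703 = 3110 g.

3.11 kg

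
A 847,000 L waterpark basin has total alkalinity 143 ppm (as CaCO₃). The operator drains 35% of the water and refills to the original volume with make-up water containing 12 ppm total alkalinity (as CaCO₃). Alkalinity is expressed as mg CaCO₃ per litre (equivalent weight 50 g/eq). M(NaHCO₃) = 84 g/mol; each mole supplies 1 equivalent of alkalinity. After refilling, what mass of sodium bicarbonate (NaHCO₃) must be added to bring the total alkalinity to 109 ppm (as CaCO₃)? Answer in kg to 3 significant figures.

16.9 kg

After draining 35% and refilling: 143 × 0.65 + 12 × 0.35 = 97.15 ppm.
Deficit to target: 109 − 97.15 = 11.85 mg/L.
As CaCO₃: 11.85 mg/L × 847,000 L = 10,040 g; ÷ 50 g/eq ÷ 1 = 200.7 mol NaHCO₃.
Mass: 200.7 × 84 = 16,860 g.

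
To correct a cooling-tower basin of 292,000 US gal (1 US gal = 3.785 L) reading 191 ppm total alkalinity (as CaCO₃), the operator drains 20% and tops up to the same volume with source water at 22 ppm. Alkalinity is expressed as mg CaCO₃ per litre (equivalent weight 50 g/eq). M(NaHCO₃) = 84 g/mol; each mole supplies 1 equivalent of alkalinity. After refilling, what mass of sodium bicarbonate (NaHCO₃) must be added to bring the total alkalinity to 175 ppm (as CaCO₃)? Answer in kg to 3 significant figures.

33.1 kg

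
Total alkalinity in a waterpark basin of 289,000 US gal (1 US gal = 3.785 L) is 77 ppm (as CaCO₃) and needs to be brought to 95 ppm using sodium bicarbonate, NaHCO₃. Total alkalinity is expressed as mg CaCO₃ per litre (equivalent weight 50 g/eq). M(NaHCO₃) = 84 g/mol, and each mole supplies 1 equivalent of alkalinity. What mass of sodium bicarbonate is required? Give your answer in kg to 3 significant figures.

Volume: 289,000 US gal × 3.785 L/gal = 1,093,865 L.
Alkalinity to add: (95 − 77) = 18 mg/L as CaCO₃ × 1,093,865 L = 19,690 g as CaCO₃.
Equivalents: 19,690 g ÷ 50 g/eq = 393.8 eq.
NaHCO₃ supplies 1 eq per mole → 393.8 mol.
Mass: 393.8 mol × 84 g/mol = 33,080 g.

33.1 kg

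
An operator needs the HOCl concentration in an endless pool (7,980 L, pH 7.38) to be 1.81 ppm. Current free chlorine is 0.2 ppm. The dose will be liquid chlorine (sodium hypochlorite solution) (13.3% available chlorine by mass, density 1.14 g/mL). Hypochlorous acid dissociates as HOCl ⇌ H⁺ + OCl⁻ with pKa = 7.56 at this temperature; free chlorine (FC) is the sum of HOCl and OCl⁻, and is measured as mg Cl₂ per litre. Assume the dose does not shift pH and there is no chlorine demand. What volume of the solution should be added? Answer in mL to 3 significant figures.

[OCl⁻]/[HOCl] = 10^(pH − pKa) = 10^(7.38 − 7.56) = 0.6607; fraction as HOCl = 1/(1 + 0.6607) = 0.6022.
Free chlorine required for 1.81 ppm HOCl: 1.81 / 0.6022 = 3.006 ppm.
FC to add: 3.006 − 0.2 = 2.806 mg/L as Cl₂.
Cl₂ equivalent: 2.806 mg/L × 7,980 L = 22.39 g.
Product at 13.3% available Cl: 22.39 / 0.133 = 168.4 g.
Volume: 168.4 g ÷ 1.14 g/mL = 147.7 mL.

148 mL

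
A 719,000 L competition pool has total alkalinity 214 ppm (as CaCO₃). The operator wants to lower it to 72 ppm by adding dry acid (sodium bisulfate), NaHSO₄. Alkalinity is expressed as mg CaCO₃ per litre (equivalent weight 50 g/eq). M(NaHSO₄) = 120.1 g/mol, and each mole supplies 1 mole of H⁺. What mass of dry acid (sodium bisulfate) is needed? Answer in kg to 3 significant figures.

245 kg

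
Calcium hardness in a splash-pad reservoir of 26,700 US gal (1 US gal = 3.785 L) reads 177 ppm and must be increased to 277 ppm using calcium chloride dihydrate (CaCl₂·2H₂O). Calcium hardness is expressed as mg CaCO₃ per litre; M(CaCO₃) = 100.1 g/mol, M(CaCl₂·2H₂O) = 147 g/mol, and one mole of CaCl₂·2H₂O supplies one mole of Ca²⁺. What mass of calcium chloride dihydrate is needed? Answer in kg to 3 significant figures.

14.8 kg

Volume: 26,700 US gal × 3.785 L/gal = 101,060 L.
Hardness to add: (277 − 177) = 100 mg/L as CaCO₃ × 101,060 L = 10,110 g as CaCO₃.
Moles of Ca²⁺ (1 mol Ca²⁺ ≡ 1 mol CaCO₃): 10,110 / 100.1 g/mol = 101 mol.
Mass of CaCl₂·2H₂O: 101 × 147 = 14,840 g.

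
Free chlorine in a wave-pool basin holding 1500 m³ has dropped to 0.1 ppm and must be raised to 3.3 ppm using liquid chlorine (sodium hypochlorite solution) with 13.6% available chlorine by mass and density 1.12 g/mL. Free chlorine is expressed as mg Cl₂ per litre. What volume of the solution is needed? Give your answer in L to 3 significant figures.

31.5 L

Volume: 1500 m³ = 1,500,000 L.
Chlorine deficit: 3.3 − 0.1 = 3.2 ppm = 3.2 mg/L as Cl₂.
Cl₂ equivalent needed: 3.2 mg/L × 1,500,000 L = 4,800,000 mg = 4800 g.
Product at 13.6% available chlorine: 4800 / 0.136 = 35,290 g.
Volume at density 1.12 g/mL: 35,290 g ÷ 1.12 g/mL = 31,510 mL.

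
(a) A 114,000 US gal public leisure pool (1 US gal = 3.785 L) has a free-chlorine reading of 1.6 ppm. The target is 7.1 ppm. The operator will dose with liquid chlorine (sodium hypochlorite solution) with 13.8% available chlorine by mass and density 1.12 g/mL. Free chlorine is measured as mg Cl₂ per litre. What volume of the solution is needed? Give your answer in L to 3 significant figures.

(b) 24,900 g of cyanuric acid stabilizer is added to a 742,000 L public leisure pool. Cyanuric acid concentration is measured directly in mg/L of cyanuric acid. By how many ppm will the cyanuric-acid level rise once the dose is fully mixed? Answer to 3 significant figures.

(a) 15.4 L; (b) 33.6 ppm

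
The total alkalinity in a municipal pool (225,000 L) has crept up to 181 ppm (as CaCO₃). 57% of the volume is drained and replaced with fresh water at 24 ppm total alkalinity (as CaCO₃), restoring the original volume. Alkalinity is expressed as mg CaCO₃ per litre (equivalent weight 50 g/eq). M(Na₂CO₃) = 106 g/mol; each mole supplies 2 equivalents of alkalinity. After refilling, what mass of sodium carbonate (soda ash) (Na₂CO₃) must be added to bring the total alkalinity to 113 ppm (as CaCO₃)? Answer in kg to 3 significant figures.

5.13 kg

After draining 57% and refilling: 181 × 0.43 + 24 × 0.57 = 91.51 ppm.
Deficit to target: 113 − 91.51 = 21.49 mg/L.
As CaCO₃: 21.49 mg/L × 225,000 L = 4835 g; ÷ 50 g/eq ÷ 2 = 48.35 mol Na₂CO₃.
Mass: 48.35 × 106 = 5125 g.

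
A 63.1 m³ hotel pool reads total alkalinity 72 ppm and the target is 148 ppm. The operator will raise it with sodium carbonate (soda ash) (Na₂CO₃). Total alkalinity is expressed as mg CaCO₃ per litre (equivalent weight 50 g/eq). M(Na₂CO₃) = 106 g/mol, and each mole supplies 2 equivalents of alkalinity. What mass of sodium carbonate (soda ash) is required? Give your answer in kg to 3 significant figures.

5.08 kg

Volume: 63.1 m³ = 63,100 L.
Alkalinity to add: (148 − 72) = 76 mg/L as CaCO₃ × 63,100 L = 4796 g as CaCO₃.
Equivalents: 4796 g ÷ 50 g/eq = 95.91 eq.
Each mole of Na₂CO₃ supplies 2 eq, so 95.91 / 2 = 47.96 mol.
Mass: 47.96 mol × 106 g/mol = 5083 g.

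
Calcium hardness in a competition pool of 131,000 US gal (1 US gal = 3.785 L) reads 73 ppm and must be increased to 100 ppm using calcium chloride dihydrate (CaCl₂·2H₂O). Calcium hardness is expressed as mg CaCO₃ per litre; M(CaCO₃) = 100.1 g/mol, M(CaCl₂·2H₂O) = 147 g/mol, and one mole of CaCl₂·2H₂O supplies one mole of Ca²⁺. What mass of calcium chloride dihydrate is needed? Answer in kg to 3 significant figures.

Volume: 131,000 US gal × 3.785 L/gal = 495,835 L.
Hardness to add: (100 − 73) = 27 mg/L as CaCO₃ × 495,835 L = 13,390 g as CaCO₃.
Moles of Ca²⁺ (1 mol Ca²⁺ ≡ 1 mol CaCO₃): 13,390 / 100.1 g/mol = 133.7 mol.
Mass of CaCl₂·2H₂O: 133.7 × 147 = 19,660 g.

19.7 kg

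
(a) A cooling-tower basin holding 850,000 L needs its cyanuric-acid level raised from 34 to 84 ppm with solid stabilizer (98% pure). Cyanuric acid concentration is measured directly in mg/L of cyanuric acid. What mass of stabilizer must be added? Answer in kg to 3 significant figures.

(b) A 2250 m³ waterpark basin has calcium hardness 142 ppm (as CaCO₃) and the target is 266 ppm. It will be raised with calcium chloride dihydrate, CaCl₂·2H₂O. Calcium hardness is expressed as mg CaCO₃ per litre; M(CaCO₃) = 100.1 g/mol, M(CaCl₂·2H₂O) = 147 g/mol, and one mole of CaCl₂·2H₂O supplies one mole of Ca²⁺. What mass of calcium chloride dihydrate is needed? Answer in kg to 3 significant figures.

(a) CYA to add: (84 − 34) = 50 mg/L × 850,000 L = 42,500 g cyanuric acid.
(a) At 98% purity: 42,500 / 0.98 = 43,370 g product.

(b) Volume: 2250 m³ = 2,250,000 L.
(b) Hardness to add: (266 − 142) = 124 mg/L as CaCO₃ × 2,250,000 L = 279,000 g as CaCO₃.
(b) Moles of Ca²⁺ (1 mol Ca²⁺ ≡ 1 mol CaCO₃): 279,000 / 100.1 g/mol = 2787 mol.
(b) Mass of CaCl₂·2H₂O: 2787 × 147 = 409,700 g.

(a) 43.4 kg; (b) 410 kg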